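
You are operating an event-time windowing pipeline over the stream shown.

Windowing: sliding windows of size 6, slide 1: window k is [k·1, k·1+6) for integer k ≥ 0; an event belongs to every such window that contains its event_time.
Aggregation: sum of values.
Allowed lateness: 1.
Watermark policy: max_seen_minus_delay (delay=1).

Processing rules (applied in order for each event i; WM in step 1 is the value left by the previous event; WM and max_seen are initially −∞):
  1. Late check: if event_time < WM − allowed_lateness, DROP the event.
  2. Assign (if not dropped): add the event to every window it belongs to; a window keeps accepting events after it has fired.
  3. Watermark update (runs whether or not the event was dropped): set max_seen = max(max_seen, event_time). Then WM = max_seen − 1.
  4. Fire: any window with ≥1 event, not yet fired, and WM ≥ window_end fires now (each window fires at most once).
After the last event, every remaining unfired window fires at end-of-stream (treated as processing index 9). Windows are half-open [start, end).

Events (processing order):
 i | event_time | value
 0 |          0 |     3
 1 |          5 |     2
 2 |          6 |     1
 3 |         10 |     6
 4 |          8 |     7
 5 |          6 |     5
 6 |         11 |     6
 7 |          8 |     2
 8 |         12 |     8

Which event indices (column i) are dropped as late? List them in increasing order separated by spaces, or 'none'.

i=0 t=0 v=3: → [0,6); WM=-1
i=1 t=5 v=2: → [5,11),[4,10),[3,9),[2,8),[1,7),[0,6); WM=4
i=2 t=6 v=1: → [6,12),[5,11),[4,10),[3,9),[2,8),[1,7); WM=5
i=3 t=10 v=6: → [10,16),[9,15),[8,14),[7,13),[6,12),[5,11); WM=9; [0,6) fires=5 [1,7) fires=3 [2,8) fires=3 [3,9) fires=3
i=4 t=8 v=7: → [8,14),[7,13),[6,12),[5,11),[4,10),[3,9); WM=9
i=5 t=6 v=5: DROP (t<9-1); WM=9
i=6 t=11 v=6: → [11,17),[10,16),[9,15),[8,14),[7,13),[6,12); WM=10; [4,10) fires=10
i=7 t=8 v=2: DROP (t<10-1); WM=10
i=8 t=12 v=8: → [12,18),[11,17),[10,16),[9,15),[8,14),[7,13); WM=11; [5,11) fires=16

5 7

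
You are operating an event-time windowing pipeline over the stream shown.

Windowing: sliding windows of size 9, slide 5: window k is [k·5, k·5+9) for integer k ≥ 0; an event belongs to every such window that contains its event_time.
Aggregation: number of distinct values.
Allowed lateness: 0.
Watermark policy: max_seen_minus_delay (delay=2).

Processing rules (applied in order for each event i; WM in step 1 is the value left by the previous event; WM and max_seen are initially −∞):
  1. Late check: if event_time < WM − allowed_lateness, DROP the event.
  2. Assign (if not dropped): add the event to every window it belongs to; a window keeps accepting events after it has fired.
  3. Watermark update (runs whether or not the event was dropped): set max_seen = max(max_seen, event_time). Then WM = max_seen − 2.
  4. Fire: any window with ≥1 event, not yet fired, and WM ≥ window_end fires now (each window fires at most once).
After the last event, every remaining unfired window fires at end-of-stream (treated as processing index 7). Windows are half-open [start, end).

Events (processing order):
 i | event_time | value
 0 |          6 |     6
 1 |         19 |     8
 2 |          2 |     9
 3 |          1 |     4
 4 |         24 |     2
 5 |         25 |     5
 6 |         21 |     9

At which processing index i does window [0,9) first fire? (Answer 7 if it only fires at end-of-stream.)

i=0 t=6 v=6: → [5,14),[0,9); WM=4
i=1 t=19 v=8: → [15,24); WM=17; [0,9) fires=1 [5,14) fires=1
i=2 t=2 v=9: DROP (t<17-0); WM=17
i=3 t=1 v=4: DROP (t<17-0); WM=17
i=4 t=24 v=2: → [20,29); WM=22
i=5 t=25 v=5: → [25,34),[20,29); WM=23
i=6 t=21 v=9: DROP (t<23-0); WM=23

1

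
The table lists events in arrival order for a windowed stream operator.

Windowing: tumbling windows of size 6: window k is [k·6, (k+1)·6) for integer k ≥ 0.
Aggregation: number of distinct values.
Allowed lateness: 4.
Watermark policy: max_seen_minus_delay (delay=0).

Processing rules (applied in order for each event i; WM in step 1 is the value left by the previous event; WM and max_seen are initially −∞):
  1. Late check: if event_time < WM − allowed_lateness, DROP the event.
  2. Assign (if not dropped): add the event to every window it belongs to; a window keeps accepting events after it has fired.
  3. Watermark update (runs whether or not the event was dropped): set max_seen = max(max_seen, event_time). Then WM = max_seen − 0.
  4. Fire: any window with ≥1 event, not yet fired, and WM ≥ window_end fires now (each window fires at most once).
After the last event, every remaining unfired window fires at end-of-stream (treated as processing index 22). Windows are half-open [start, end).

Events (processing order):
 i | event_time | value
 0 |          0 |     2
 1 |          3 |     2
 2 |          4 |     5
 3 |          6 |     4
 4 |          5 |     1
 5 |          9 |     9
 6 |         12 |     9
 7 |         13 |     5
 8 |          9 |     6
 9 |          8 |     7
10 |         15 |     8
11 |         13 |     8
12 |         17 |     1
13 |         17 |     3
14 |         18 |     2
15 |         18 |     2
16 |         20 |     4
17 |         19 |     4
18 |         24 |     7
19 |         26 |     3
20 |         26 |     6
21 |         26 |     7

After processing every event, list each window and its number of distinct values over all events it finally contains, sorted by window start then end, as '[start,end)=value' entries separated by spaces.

[0,6)=3 [6,12)=3 [12,18)=5 [18,24)=2 [24,30)=3

i=0 t=0 v=2: → [0,6); WM=0
i=1 t=3 v=2: → [0,6); WM=3
i=2 t=4 v=5: → [0,6); WM=4
i=3 t=6 v=4: → [6,12); WM=6; [0,6) fires=2
i=4 t=5 v=1: → [0,6); WM=6
i=5 t=9 v=9: → [6,12); WM=9
i=6 t=12 v=9: → [12,18); WM=12; [6,12) fires=2
i=7 t=13 v=5: → [12,18); WM=13
i=8 t=9 v=6: → [6,12); WM=13
i=9 t=8 v=7: DROP (t<13-4); WM=13
i=10 t=15 v=8: → [12,18); WM=15
i=11 t=13 v=8: → [12,18); WM=15
i=12 t=17 v=1: → [12,18); WM=17
i=13 t=17 v=3: → [12,18); WM=17
i=14 t=18 v=2: → [18,24); WM=18; [12,18) fires=5
i=15 t=18 v=2: → [18,24); WM=18
i=16 t=20 v=4: → [18,24); WM=20
i=17 t=19 v=4: → [18,24); WM=20
i=18 t=24 v=7: → [24,30); WM=24; [18,24) fires=2
i=19 t=26 v=3: → [24,30); WM=26
i=20 t=26 v=6: → [24,30); WM=26
i=21 t=26 v=7: → [24,30); WM=26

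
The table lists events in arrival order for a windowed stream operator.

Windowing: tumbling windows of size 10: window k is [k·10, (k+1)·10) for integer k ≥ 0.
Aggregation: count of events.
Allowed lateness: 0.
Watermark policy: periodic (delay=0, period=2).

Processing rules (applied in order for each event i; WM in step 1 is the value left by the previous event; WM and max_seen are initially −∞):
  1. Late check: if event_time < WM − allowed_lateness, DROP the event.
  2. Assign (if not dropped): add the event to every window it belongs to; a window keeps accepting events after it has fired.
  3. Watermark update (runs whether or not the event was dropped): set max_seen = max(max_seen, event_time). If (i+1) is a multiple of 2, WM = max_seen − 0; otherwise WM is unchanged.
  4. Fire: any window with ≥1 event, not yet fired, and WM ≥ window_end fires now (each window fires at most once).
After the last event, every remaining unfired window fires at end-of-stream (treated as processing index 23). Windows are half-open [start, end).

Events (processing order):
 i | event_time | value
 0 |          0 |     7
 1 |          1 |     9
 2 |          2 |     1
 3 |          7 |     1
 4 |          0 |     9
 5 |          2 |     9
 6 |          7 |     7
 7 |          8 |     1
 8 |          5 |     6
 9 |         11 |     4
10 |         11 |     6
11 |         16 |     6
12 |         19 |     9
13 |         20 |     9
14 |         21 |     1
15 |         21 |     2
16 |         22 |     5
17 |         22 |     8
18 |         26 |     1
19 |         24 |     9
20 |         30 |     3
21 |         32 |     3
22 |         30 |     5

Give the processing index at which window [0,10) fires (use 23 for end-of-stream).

i=0 t=0 v=7: → [0,10); WM=−∞
i=1 t=1 v=9: → [0,10); WM=1
i=2 t=2 v=1: → [0,10); WM=1
i=3 t=7 v=1: → [0,10); WM=7
i=4 t=0 v=9: DROP (t<7-0); WM=7
i=5 t=2 v=9: DROP (t<7-0); WM=7
i=6 t=7 v=7: → [0,10); WM=7
i=7 t=8 v=1: → [0,10); WM=8
i=8 t=5 v=6: DROP (t<8-0); WM=8
i=9 t=11 v=4: → [10,20); WM=11; [0,10) fires=6
i=10 t=11 v=6: → [10,20); WM=11
i=11 t=16 v=6: → [10,20); WM=16
i=12 t=19 v=9: → [10,20); WM=16
i=13 t=20 v=9: → [20,30); WM=20; [10,20) fires=4
i=14 t=21 v=1: → [20,30); WM=20
i=15 t=21 v=2: → [20,30); WM=21
i=16 t=22 v=5: → [20,30); WM=21
i=17 t=22 v=8: → [20,30); WM=22
i=18 t=26 v=1: → [20,30); WM=22
i=19 t=24 v=9: → [20,30); WM=26
i=20 t=30 v=3: → [30,40); WM=26
i=21 t=32 v=3: → [30,40); WM=32; [20,30) fires=7
i=22 t=30 v=5: DROP (t<32-0); WM=32

9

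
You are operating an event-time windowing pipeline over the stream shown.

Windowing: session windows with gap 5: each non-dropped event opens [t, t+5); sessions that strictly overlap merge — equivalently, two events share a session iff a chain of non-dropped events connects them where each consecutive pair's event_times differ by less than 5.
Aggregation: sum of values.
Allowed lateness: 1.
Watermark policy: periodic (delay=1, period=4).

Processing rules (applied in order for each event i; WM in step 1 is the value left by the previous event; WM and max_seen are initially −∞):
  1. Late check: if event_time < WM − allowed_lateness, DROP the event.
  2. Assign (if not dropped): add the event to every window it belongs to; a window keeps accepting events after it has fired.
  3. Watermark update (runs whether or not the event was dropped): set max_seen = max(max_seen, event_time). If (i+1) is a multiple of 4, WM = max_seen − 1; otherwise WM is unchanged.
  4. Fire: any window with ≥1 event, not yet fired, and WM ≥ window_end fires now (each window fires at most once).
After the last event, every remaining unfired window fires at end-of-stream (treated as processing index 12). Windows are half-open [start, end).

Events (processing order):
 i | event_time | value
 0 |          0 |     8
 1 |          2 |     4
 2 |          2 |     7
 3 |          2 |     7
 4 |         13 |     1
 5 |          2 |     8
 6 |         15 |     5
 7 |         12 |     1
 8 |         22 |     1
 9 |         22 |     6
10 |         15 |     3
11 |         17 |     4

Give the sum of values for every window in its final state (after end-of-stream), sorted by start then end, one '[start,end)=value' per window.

[0,7)=34 [12,22)=14 [22,27)=7

i=0 t=0 v=8: → [0,5); WM=−∞
i=1 t=2 v=4: → [0,7); WM=−∞
i=2 t=2 v=7: → [0,7); WM=−∞
i=3 t=2 v=7: → [0,7); WM=1
i=4 t=13 v=1: → [13,18); WM=1
i=5 t=2 v=8: → [0,7); WM=1
i=6 t=15 v=5: → [13,20); WM=1
i=7 t=12 v=1: → [12,20); WM=14
i=8 t=22 v=1: → [22,27); WM=14
i=9 t=22 v=6: → [22,27); WM=14
i=10 t=15 v=3: → [12,20); WM=14
i=11 t=17 v=4: → [12,22); WM=21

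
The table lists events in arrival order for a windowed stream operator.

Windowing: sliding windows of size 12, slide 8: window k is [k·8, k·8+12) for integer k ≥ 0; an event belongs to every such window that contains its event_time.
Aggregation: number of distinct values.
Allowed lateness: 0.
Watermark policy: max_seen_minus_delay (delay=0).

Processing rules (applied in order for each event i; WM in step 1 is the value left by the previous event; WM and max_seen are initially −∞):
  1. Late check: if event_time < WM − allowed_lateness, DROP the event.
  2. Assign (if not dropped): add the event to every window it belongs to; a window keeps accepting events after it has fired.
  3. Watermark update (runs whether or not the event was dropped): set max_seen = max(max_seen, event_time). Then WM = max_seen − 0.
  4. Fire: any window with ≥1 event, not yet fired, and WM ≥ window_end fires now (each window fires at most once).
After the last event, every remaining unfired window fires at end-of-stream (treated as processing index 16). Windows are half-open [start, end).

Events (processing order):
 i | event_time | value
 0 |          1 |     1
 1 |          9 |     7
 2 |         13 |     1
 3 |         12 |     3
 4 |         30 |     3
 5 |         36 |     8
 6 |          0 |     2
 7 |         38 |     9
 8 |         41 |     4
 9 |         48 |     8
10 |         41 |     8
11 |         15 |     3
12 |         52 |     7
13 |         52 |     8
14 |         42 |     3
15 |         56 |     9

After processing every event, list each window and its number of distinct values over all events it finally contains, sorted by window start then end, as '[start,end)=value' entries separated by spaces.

[0,12)=2 [8,20)=2 [24,36)=1 [32,44)=3 [40,52)=2 [48,60)=3 [56,68)=1

i=0 t=1 v=1: → [0,12); WM=1
i=1 t=9 v=7: → [8,20),[0,12); WM=9
i=2 t=13 v=1: → [8,20); WM=13; [0,12) fires=2
i=3 t=12 v=3: DROP (t<13-0); WM=13
i=4 t=30 v=3: → [24,36); WM=30; [8,20) fires=2
i=5 t=36 v=8: → [32,44); WM=36; [24,36) fires=1
i=6 t=0 v=2: DROP (t<36-0); WM=36
i=7 t=38 v=9: → [32,44); WM=38
i=8 t=41 v=4: → [40,52),[32,44); WM=41
i=9 t=48 v=8: → [48,60),[40,52); WM=48; [32,44) fires=3
i=10 t=41 v=8: DROP (t<48-0); WM=48
i=11 t=15 v=3: DROP (t<48-0); WM=48
i=12 t=52 v=7: → [48,60); WM=52; [40,52) fires=2
i=13 t=52 v=8: → [48,60); WM=52
i=14 t=42 v=3: DROP (t<52-0); WM=52
i=15 t=56 v=9: → [56,68),[48,60); WM=56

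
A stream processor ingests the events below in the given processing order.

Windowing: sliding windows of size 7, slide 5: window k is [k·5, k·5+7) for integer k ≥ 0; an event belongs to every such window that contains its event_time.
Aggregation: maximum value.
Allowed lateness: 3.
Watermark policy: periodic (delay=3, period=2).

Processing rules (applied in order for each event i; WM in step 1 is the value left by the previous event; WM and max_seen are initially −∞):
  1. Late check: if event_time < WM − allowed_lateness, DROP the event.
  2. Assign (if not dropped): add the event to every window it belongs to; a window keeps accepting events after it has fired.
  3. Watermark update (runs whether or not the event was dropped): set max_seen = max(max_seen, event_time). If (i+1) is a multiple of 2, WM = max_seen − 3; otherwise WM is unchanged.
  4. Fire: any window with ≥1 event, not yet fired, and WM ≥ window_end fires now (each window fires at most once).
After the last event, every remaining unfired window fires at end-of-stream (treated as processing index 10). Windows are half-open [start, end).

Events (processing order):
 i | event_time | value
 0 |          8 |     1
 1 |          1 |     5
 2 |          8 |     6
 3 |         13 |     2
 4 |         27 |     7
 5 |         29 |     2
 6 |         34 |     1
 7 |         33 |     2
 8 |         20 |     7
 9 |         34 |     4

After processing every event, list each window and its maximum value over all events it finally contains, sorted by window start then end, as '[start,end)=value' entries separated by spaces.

i=0 t=8 v=1: → [5,12); WM=−∞
i=1 t=1 v=5: → [0,7); WM=5
i=2 t=8 v=6: → [5,12); WM=5
i=3 t=13 v=2: → [10,17); WM=10; [0,7) fires=5
i=4 t=27 v=7: → [25,32); WM=10
i=5 t=29 v=2: → [25,32); WM=26; [5,12) fires=6 [10,17) fires=2
i=6 t=34 v=1: → [30,37); WM=26
i=7 t=33 v=2: → [30,37); WM=31
i=8 t=20 v=7: DROP (t<31-3); WM=31
i=9 t=34 v=4: → [30,37); WM=31

[0,7)=5 [5,12)=6 [10,17)=2 [25,32)=7 [30,37)=4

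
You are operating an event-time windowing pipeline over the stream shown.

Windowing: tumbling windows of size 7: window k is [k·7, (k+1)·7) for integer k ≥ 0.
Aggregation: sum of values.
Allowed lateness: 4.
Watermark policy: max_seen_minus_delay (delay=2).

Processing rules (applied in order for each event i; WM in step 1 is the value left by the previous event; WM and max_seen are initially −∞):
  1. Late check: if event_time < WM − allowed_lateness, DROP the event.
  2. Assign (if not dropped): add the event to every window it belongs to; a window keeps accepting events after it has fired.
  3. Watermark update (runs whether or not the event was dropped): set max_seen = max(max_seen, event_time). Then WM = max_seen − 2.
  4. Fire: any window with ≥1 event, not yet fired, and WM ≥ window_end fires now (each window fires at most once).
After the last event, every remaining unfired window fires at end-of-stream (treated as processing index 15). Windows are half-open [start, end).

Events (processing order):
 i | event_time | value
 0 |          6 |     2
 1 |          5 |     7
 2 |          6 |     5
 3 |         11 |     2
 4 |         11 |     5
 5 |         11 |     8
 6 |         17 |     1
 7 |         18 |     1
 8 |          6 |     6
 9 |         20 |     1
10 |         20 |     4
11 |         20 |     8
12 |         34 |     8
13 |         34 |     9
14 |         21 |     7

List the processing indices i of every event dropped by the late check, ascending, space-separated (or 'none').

i=0 t=6 v=2: → [0,7); WM=4
i=1 t=5 v=7: → [0,7); WM=4
i=2 t=6 v=5: → [0,7); WM=4
i=3 t=11 v=2: → [7,14); WM=9; [0,7) fires=14
i=4 t=11 v=5: → [7,14); WM=9
i=5 t=11 v=8: → [7,14); WM=9
i=6 t=17 v=1: → [14,21); WM=15; [7,14) fires=15
i=7 t=18 v=1: → [14,21); WM=16
i=8 t=6 v=6: DROP (t<16-4); WM=16
i=9 t=20 v=1: → [14,21); WM=18
i=10 t=20 v=4: → [14,21); WM=18
i=11 t=20 v=8: → [14,21); WM=18
i=12 t=34 v=8: → [28,35); WM=32; [14,21) fires=15
i=13 t=34 v=9: → [28,35); WM=32
i=14 t=21 v=7: DROP (t<32-4); WM=32

8 14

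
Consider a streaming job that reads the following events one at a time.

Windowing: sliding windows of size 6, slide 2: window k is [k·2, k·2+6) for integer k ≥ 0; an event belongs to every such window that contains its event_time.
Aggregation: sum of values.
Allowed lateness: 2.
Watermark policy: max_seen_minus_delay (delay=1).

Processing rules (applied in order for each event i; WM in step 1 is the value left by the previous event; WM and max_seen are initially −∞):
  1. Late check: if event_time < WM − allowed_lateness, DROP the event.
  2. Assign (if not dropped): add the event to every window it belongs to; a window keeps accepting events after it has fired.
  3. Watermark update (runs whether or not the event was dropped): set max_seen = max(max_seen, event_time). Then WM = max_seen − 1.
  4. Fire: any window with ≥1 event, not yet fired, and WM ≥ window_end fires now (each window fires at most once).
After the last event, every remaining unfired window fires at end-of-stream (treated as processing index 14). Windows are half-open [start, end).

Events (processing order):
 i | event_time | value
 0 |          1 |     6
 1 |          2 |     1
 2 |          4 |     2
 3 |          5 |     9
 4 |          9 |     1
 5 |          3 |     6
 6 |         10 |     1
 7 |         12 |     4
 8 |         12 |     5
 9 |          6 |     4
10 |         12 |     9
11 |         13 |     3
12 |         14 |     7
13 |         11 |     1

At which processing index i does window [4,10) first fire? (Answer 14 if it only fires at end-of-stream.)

i=0 t=1 v=6: → [0,6); WM=0
i=1 t=2 v=1: → [2,8),[0,6); WM=1
i=2 t=4 v=2: → [4,10),[2,8),[0,6); WM=3
i=3 t=5 v=9: → [4,10),[2,8),[0,6); WM=4
i=4 t=9 v=1: → [8,14),[6,12),[4,10); WM=8; [0,6) fires=18 [2,8) fires=12
i=5 t=3 v=6: DROP (t<8-2); WM=8
i=6 t=10 v=1: → [10,16),[8,14),[6,12); WM=9
i=7 t=12 v=4: → [12,18),[10,16),[8,14); WM=11; [4,10) fires=12
i=8 t=12 v=5: → [12,18),[10,16),[8,14); WM=11
i=9 t=6 v=4: DROP (t<11-2); WM=11
i=10 t=12 v=9: → [12,18),[10,16),[8,14); WM=11
i=11 t=13 v=3: → [12,18),[10,16),[8,14); WM=12; [6,12) fires=2
i=12 t=14 v=7: → [14,20),[12,18),[10,16); WM=13
i=13 t=11 v=1: → [10,16),[8,14),[6,12); WM=13

7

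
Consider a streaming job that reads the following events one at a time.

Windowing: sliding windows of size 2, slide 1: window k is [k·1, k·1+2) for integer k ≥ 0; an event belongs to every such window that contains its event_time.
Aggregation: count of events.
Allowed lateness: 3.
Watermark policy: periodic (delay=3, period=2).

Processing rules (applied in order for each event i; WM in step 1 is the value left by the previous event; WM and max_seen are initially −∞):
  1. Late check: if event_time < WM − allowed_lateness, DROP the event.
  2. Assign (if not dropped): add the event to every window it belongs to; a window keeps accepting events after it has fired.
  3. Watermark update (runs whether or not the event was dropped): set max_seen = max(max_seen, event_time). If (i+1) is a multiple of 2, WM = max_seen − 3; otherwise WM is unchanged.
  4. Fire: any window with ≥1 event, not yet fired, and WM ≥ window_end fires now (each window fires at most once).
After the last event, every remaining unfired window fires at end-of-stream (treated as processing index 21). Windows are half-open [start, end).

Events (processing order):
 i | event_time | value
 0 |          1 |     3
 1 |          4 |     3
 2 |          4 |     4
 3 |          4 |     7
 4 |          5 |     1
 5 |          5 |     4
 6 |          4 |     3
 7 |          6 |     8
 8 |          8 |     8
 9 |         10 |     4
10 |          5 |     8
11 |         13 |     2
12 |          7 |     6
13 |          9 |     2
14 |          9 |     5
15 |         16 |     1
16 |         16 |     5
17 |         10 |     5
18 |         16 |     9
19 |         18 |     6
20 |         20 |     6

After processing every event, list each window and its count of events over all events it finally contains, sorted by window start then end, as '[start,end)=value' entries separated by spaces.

[0,2)=1 [1,3)=1 [3,5)=4 [4,6)=7 [5,7)=4 [6,8)=2 [7,9)=2 [8,10)=3 [9,11)=4 [10,12)=2 [12,14)=1 [13,15)=1 [15,17)=3 [16,18)=3 [17,19)=1 [18,20)=1 [19,21)=1 [20,22)=1

i=0 t=1 v=3: → [1,3),[0,2); WM=−∞
i=1 t=4 v=3: → [4,6),[3,5); WM=1
i=2 t=4 v=4: → [4,6),[3,5); WM=1
i=3 t=4 v=7: → [4,6),[3,5); WM=1
i=4 t=5 v=1: → [5,7),[4,6); WM=1
i=5 t=5 v=4: → [5,7),[4,6); WM=2; [0,2) fires=1
i=6 t=4 v=3: → [4,6),[3,5); WM=2
i=7 t=6 v=8: → [6,8),[5,7); WM=3; [1,3) fires=1
i=8 t=8 v=8: → [8,10),[7,9); WM=3
i=9 t=10 v=4: → [10,12),[9,11); WM=7; [3,5) fires=4 [4,6) fires=6 [5,7) fires=3
i=10 t=5 v=8: → [5,7),[4,6); WM=7
i=11 t=13 v=2: → [13,15),[12,14); WM=10; [6,8) fires=1 [7,9) fires=1 [8,10) fires=1
i=12 t=7 v=6: → [7,9),[6,8); WM=10
i=13 t=9 v=2: → [9,11),[8,10); WM=10
i=14 t=9 v=5: → [9,11),[8,10); WM=10
i=15 t=16 v=1: → [16,18),[15,17); WM=13; [9,11) fires=3 [10,12) fires=1
i=16 t=16 v=5: → [16,18),[15,17); WM=13
i=17 t=10 v=5: → [10,12),[9,11); WM=13
i=18 t=16 v=9: → [16,18),[15,17); WM=13
i=19 t=18 v=6: → [18,20),[17,19); WM=15; [12,14) fires=1 [13,15) fires=1
i=20 t=20 v=6: → [20,22),[19,21); WM=15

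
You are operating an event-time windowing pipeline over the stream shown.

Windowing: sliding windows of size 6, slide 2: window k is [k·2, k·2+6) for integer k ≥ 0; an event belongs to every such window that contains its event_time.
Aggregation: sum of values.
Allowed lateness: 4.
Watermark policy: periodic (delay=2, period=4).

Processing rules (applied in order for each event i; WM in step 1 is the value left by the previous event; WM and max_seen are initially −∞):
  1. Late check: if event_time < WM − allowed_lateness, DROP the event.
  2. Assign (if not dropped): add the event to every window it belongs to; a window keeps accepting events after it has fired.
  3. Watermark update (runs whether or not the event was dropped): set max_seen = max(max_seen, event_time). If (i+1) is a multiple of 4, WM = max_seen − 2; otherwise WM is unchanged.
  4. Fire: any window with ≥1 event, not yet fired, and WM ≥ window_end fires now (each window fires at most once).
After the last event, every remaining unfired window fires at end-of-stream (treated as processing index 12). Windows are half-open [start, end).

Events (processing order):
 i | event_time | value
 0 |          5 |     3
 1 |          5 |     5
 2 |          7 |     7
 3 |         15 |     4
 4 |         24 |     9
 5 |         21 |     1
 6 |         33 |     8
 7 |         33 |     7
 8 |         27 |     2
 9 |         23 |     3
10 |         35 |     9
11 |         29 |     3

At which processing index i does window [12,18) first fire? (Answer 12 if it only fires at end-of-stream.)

i=0 t=5 v=3: → [4,10),[2,8),[0,6); WM=−∞
i=1 t=5 v=5: → [4,10),[2,8),[0,6); WM=−∞
i=2 t=7 v=7: → [6,12),[4,10),[2,8); WM=−∞
i=3 t=15 v=4: → [14,20),[12,18),[10,16); WM=13; [0,6) fires=8 [2,8) fires=15 [4,10) fires=15 [6,12) fires=7
i=4 t=24 v=9: → [24,30),[22,28),[20,26); WM=13
i=5 t=21 v=1: → [20,26),[18,24),[16,22); WM=13
i=6 t=33 v=8: → [32,38),[30,36),[28,34); WM=13
i=7 t=33 v=7: → [32,38),[30,36),[28,34); WM=31; [10,16) fires=4 [12,18) fires=4 [14,20) fires=4 [16,22) fires=1 [18,24) fires=1 [20,26) fires=10 [22,28) fires=9 [24,30) fires=9
i=8 t=27 v=2: → [26,32),[24,30),[22,28); WM=31
i=9 t=23 v=3: DROP (t<31-4); WM=31
i=10 t=35 v=9: → [34,40),[32,38),[30,36); WM=31
i=11 t=29 v=3: → [28,34),[26,32),[24,30); WM=33; [26,32) fires=5

7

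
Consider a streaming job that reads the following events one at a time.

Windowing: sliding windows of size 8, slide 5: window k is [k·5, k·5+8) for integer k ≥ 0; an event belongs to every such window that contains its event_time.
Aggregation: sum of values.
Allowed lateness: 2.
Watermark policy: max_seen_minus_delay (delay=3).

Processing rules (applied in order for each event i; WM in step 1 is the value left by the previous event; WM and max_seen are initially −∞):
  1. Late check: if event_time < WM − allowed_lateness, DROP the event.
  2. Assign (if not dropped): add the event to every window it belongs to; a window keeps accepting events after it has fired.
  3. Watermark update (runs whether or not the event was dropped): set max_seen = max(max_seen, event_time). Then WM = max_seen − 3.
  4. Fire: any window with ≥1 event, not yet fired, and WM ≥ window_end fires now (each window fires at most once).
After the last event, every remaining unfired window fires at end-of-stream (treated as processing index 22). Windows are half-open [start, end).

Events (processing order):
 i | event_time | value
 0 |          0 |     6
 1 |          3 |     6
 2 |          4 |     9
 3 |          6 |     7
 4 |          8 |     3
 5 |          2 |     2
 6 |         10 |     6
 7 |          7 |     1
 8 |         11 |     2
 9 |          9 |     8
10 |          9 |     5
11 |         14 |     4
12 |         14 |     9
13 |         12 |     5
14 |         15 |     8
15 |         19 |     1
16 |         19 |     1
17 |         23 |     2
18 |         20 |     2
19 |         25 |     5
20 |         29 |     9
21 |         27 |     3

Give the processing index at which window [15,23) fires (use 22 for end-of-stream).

20

i=0 t=0 v=6: → [0,8); WM=-3
i=1 t=3 v=6: → [0,8); WM=0
i=2 t=4 v=9: → [0,8); WM=1
i=3 t=6 v=7: → [5,13),[0,8); WM=3
i=4 t=8 v=3: → [5,13); WM=5
i=5 t=2 v=2: DROP (t<5-2); WM=5
i=6 t=10 v=6: → [10,18),[5,13); WM=7
i=7 t=7 v=1: → [5,13),[0,8); WM=7
i=8 t=11 v=2: → [10,18),[5,13); WM=8; [0,8) fires=29
i=9 t=9 v=8: → [5,13); WM=8
i=10 t=9 v=5: → [5,13); WM=8
i=11 t=14 v=4: → [10,18); WM=11
i=12 t=14 v=9: → [10,18); WM=11
i=13 t=12 v=5: → [10,18),[5,13); WM=11
i=14 t=15 v=8: → [15,23),[10,18); WM=12
i=15 t=19 v=1: → [15,23); WM=16; [5,13) fires=37
i=16 t=19 v=1: → [15,23); WM=16
i=17 t=23 v=2: → [20,28); WM=20; [10,18) fires=34
i=18 t=20 v=2: → [20,28),[15,23); WM=20
i=19 t=25 v=5: → [25,33),[20,28); WM=22
i=20 t=29 v=9: → [25,33); WM=26; [15,23) fires=12
i=21 t=27 v=3: → [25,33),[20,28); WM=26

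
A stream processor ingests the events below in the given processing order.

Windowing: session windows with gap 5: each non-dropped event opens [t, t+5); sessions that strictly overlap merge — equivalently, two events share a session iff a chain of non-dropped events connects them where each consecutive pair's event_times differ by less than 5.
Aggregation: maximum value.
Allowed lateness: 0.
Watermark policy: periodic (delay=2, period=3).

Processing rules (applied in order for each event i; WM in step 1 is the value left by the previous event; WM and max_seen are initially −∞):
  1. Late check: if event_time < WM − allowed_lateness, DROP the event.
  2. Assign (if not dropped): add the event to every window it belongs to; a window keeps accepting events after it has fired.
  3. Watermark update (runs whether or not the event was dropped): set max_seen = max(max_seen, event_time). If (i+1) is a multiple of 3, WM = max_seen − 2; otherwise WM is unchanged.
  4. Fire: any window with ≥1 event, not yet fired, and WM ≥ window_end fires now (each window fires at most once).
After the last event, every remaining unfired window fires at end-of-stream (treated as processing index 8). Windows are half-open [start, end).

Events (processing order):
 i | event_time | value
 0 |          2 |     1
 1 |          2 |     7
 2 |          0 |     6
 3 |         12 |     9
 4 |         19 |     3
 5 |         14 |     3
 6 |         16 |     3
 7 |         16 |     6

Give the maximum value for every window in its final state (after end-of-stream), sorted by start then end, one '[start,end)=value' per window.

[0,7)=7 [12,19)=9 [19,24)=3

i=0 t=2 v=1: → [2,7); WM=−∞
i=1 t=2 v=7: → [2,7); WM=−∞
i=2 t=0 v=6: → [0,7); WM=0
i=3 t=12 v=9: → [12,17); WM=0
i=4 t=19 v=3: → [19,24); WM=0
i=5 t=14 v=3: → [12,19); WM=17
i=6 t=16 v=3: DROP (t<17-0); WM=17
i=7 t=16 v=6: DROP (t<17-0); WM=17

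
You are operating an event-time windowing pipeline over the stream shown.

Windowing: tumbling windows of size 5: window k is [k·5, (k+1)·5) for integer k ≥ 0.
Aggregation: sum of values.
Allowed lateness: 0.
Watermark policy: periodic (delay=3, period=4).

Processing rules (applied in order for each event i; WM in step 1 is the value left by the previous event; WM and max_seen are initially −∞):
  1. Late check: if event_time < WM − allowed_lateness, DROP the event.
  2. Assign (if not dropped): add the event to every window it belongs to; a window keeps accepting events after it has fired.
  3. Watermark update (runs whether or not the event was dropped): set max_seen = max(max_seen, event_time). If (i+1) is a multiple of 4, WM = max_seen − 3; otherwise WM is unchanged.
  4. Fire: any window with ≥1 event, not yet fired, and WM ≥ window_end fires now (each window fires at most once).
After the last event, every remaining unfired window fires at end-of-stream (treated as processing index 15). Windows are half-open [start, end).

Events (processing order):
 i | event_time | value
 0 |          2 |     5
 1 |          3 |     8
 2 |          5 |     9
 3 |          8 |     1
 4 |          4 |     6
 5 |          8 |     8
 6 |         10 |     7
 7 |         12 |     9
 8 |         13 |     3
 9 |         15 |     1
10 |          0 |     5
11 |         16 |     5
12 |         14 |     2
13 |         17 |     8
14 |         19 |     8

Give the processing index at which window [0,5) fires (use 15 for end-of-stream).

3

i=0 t=2 v=5: → [0,5); WM=−∞
i=1 t=3 v=8: → [0,5); WM=−∞
i=2 t=5 v=9: → [5,10); WM=−∞
i=3 t=8 v=1: → [5,10); WM=5; [0,5) fires=13
i=4 t=4 v=6: DROP (t<5-0); WM=5
i=5 t=8 v=8: → [5,10); WM=5
i=6 t=10 v=7: → [10,15); WM=5
i=7 t=12 v=9: → [10,15); WM=9
i=8 t=13 v=3: → [10,15); WM=9
i=9 t=15 v=1: → [15,20); WM=9
i=10 t=0 v=5: DROP (t<9-0); WM=9
i=11 t=16 v=5: → [15,20); WM=13; [5,10) fires=18
i=12 t=14 v=2: → [10,15); WM=13
i=13 t=17 v=8: → [15,20); WM=13
i=14 t=19 v=8: → [15,20); WM=13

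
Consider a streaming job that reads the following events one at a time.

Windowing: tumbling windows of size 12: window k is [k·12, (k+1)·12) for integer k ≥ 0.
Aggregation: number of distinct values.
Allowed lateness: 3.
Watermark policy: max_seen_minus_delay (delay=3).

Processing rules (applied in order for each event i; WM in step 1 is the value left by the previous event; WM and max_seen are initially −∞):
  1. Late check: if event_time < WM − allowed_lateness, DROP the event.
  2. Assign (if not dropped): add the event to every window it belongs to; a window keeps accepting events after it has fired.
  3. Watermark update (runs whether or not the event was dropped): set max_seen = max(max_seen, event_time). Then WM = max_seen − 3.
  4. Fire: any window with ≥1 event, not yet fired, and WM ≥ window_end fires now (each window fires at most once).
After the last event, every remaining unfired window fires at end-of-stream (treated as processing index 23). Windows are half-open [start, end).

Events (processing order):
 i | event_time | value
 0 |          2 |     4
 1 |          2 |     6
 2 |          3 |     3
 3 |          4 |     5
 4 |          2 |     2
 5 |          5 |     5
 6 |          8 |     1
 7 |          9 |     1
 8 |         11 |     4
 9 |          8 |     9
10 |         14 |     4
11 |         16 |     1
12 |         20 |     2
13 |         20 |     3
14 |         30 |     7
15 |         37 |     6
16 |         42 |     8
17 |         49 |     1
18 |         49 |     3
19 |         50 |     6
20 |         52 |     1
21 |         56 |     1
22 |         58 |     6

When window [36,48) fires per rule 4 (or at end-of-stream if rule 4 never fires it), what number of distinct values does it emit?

2

i=0 t=2 v=4: → [0,12); WM=-1
i=1 t=2 v=6: → [0,12); WM=-1
i=2 t=3 v=3: → [0,12); WM=0
i=3 t=4 v=5: → [0,12); WM=1
i=4 t=2 v=2: → [0,12); WM=1
i=5 t=5 v=5: → [0,12); WM=2
i=6 t=8 v=1: → [0,12); WM=5
i=7 t=9 v=1: → [0,12); WM=6
i=8 t=11 v=4: → [0,12); WM=8
i=9 t=8 v=9: → [0,12); WM=8
i=10 t=14 v=4: → [12,24); WM=11
i=11 t=16 v=1: → [12,24); WM=13; [0,12) fires=7
i=12 t=20 v=2: → [12,24); WM=17
i=13 t=20 v=3: → [12,24); WM=17
i=14 t=30 v=7: → [24,36); WM=27; [12,24) fires=4
i=15 t=37 v=6: → [36,48); WM=34
i=16 t=42 v=8: → [36,48); WM=39; [24,36) fires=1
i=17 t=49 v=1: → [48,60); WM=46
i=18 t=49 v=3: → [48,60); WM=46
i=19 t=50 v=6: → [48,60); WM=47
i=20 t=52 v=1: → [48,60); WM=49; [36,48) fires=2
i=21 t=56 v=1: → [48,60); WM=53
i=22 t=58 v=6: → [48,60); WM=55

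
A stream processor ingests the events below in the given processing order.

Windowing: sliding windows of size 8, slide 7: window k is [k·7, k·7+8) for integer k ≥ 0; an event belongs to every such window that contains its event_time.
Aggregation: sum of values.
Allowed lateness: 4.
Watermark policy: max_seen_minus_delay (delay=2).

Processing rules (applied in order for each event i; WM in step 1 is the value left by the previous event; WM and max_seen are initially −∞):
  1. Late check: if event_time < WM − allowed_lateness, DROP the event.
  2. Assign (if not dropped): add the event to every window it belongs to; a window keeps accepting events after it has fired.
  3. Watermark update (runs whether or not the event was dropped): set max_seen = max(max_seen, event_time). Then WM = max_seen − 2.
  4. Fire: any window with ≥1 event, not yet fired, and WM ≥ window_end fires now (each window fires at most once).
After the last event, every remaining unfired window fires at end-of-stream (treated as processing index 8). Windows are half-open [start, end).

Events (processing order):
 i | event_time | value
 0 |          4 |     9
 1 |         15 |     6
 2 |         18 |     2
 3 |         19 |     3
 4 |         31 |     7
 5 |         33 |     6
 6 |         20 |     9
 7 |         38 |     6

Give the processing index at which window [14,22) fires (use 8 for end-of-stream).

i=0 t=4 v=9: → [0,8); WM=2
i=1 t=15 v=6: → [14,22); WM=13; [0,8) fires=9
i=2 t=18 v=2: → [14,22); WM=16
i=3 t=19 v=3: → [14,22); WM=17
i=4 t=31 v=7: → [28,36); WM=29; [14,22) fires=11
i=5 t=33 v=6: → [28,36); WM=31
i=6 t=20 v=9: DROP (t<31-4); WM=31
i=7 t=38 v=6: → [35,43); WM=36; [28,36) fires=13

4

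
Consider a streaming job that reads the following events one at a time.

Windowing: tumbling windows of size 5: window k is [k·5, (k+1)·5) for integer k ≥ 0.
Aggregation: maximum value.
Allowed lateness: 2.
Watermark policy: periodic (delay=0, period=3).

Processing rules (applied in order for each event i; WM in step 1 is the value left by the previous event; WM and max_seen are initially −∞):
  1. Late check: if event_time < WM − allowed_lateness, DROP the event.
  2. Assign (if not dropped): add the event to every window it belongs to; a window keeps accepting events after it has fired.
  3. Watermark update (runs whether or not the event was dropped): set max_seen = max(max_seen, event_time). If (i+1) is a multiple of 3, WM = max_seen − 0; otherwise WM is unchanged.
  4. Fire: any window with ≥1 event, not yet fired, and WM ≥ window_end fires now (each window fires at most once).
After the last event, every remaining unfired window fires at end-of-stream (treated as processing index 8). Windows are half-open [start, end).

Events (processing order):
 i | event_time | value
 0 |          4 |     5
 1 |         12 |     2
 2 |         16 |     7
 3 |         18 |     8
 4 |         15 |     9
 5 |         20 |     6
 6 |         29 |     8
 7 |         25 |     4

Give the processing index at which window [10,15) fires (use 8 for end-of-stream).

2

i=0 t=4 v=5: → [0,5); WM=−∞
i=1 t=12 v=2: → [10,15); WM=−∞
i=2 t=16 v=7: → [15,20); WM=16; [0,5) fires=5 [10,15) fires=2
i=3 t=18 v=8: → [15,20); WM=16
i=4 t=15 v=9: → [15,20); WM=16
i=5 t=20 v=6: → [20,25); WM=20; [15,20) fires=9
i=6 t=29 v=8: → [25,30); WM=20
i=7 t=25 v=4: → [25,30); WM=20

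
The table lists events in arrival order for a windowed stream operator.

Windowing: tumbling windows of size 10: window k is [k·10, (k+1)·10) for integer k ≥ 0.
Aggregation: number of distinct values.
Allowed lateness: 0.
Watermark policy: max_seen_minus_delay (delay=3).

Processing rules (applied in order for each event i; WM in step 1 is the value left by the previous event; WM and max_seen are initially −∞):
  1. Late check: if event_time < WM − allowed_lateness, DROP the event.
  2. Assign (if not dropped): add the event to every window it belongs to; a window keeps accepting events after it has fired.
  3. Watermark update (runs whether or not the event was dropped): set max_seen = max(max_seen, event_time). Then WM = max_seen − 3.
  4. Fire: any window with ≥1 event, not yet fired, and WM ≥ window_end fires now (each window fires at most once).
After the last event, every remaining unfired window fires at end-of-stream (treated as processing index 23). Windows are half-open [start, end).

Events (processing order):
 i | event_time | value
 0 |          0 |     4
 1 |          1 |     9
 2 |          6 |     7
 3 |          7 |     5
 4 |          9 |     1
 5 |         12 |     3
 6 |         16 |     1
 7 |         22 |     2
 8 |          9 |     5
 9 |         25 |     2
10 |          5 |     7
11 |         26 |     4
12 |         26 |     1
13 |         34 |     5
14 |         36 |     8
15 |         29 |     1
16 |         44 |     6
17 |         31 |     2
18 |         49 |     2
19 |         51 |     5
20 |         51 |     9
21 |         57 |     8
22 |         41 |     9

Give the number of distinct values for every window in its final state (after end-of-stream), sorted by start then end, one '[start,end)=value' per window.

[0,10)=5 [10,20)=2 [20,30)=3 [30,40)=2 [40,50)=2 [50,60)=3

i=0 t=0 v=4: → [0,10); WM=-3
i=1 t=1 v=9: → [0,10); WM=-2
i=2 t=6 v=7: → [0,10); WM=3
i=3 t=7 v=5: → [0,10); WM=4
i=4 t=9 v=1: → [0,10); WM=6
i=5 t=12 v=3: → [10,20); WM=9
i=6 t=16 v=1: → [10,20); WM=13; [0,10) fires=5
i=7 t=22 v=2: → [20,30); WM=19
i=8 t=9 v=5: DROP (t<19-0); WM=19
i=9 t=25 v=2: → [20,30); WM=22; [10,20) fires=2
i=10 t=5 v=7: DROP (t<22-0); WM=22
i=11 t=26 v=4: → [20,30); WM=23
i=12 t=26 v=1: → [20,30); WM=23
i=13 t=34 v=5: → [30,40); WM=31; [20,30) fires=3
i=14 t=36 v=8: → [30,40); WM=33
i=15 t=29 v=1: DROP (t<33-0); WM=33
i=16 t=44 v=6: → [40,50); WM=41; [30,40) fires=2
i=17 t=31 v=2: DROP (t<41-0); WM=41
i=18 t=49 v=2: → [40,50); WM=46
i=19 t=51 v=5: → [50,60); WM=48
i=20 t=51 v=9: → [50,60); WM=48
i=21 t=57 v=8: → [50,60); WM=54; [40,50) fires=2
i=22 t=41 v=9: DROP (t<54-0); WM=54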